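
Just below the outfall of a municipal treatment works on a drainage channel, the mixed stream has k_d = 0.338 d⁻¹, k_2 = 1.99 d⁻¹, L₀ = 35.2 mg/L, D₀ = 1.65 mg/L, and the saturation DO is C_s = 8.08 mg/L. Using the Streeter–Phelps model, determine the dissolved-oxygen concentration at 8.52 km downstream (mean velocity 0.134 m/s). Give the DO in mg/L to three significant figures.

DO ≈ 3.75 mg/L

Travel time t = x/v = 8.52 km / (0.134 m/s) = 8520 m / 0.134 m/s = 63580 s = 0.7359 d.
k_d L₀/(k_2−k_d) = 0.338×35.2/(1.99−0.338) = 11.90/1.652 = 7.202 mg/L.
e^(−k_d t) = e^(−0.338×0.7359) = 0.7798; e^(−k_2 t) = e^(−1.99×0.7359) = 0.2312.
D = 7.202 × (0.7798 − 0.2312) + 1.65 × 0.2312 = 3.951 + 0.3815 = 4.332 mg/L.
DO = C_s − D = 8.08 − 4.332 = 3.748 mg/L.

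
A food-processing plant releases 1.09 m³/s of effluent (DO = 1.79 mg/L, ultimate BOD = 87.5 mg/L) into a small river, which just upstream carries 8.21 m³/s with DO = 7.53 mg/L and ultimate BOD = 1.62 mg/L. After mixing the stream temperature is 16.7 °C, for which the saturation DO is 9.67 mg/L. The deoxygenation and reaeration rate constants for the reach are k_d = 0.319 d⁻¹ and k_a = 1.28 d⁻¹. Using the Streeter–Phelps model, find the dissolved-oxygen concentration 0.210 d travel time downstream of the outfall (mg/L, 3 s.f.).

Mixed DO = (8.21×7.53 + 1.09×1.79)/(8.21+1.09) = 63.77/9.300 = 6.857 mg/L.
Mixed L₀ = (8.21×1.62 + 1.09×87.5)/(9.300) = 108.7/9.300 = 11.69 mg/L.
Initial deficit D₀ = C_s − DO₀ = 9.67 − 6.857 = 2.813 mg/L.
D(0.210) = [0.319×11.69/(1.28−0.319)](e^(−0.319×0.210) − e^(−1.28×0.210)) + 2.813 e^(−1.28×0.210)
= 3.879 × (0.9352 − 0.7643) + 2.813 × 0.7643 = 2.813 mg/L.
DO = 9.67 − 2.813 = 6.857 mg/L.

DO ≈ 6.86 mg/L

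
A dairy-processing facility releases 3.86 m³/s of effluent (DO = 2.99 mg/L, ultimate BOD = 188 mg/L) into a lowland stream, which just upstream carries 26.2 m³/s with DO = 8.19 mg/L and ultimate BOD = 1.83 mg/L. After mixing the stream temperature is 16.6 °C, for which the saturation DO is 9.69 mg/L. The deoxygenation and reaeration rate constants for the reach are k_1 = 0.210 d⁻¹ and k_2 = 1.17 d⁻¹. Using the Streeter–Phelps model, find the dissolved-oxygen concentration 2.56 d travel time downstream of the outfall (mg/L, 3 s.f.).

Mixed DO = (26.2×8.19 + 3.86×2.99)/(26.2+3.86) = 226.1/30.06 = 7.522 mg/L.
Mixed L₀ = (26.2×1.83 + 3.86×188)/(30.06) = 773.6/30.06 = 25.74 mg/L.
Initial deficit D₀ = C_s − DO₀ = 9.69 − 7.522 = 2.168 mg/L.
D(2.56) = [0.210×25.74/(1.17−0.210)](e^(−0.210×2.56) − e^(−1.17×2.56)) + 2.168 e^(−1.17×2.56)
= 5.630 × (0.5841 − 0.05003) + 2.168 × 0.05003 = 3.115 mg/L.
DO = 9.69 − 3.115 = 6.575 mg/L.

DO ≈ 6.57 mg/L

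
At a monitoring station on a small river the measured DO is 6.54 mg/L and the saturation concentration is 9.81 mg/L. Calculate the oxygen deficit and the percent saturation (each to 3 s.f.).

D = C_s − C = 9.81 − 6.54 = 3.27 mg/L.
% saturation = 6.54/9.81 × 100 = 66.7 %.

D ≈ 3.27 mg/L; 66.7 % saturation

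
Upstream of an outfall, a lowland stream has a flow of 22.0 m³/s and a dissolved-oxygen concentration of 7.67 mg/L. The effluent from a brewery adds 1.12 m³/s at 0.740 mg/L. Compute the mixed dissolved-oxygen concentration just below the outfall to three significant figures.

7.33 mg/L

Flow-weighted mixing: C = (Q_r C_r + Q_w C_w)/(Q_r + Q_w)
= (22.0×7.67 + 1.12×0.740)/(22.0 + 1.12) = 169.6/23.12 = 7.334 mg/L.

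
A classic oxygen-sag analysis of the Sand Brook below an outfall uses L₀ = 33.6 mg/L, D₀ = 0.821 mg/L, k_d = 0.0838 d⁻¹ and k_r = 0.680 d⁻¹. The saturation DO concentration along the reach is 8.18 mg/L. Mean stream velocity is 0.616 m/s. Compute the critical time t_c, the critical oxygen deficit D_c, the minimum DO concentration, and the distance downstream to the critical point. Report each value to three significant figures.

At the critical point dD/dt = 0, so k_d L₀ e^(−k_d t) = k_r D. Substituting D(t) from the Streeter–Phelps equation and solving for t gives
t_c = ln[(k_r/k_d)(1 − D₀(k_r−k_d)/(k_d L₀))] / (k_r−k_d).
Here k_r−k_d = 0.5962 d⁻¹ and 1 − D₀(k_r−k_d)/(k_d L₀) = 1 − 0.821×0.5962/(0.0838×33.6) = 0.8262, so
t_c = ln(8.115 × 0.8262) / 0.5962 = 1.903 / 0.5962 = 3.191 d.
D_c = (k_d/k_r) L₀ e^(−k_d t_c) = (0.0838/0.680) × 33.6 × e^(−0.0838×3.191) = 0.1232 × 33.6 × 0.7653 = 3.169 mg/L.
Minimum DO = C_s − D_c = 8.18 − 3.169 = 5.011 mg/L.
x_c = v t_c = 0.616 m/s × 3.191 d × 86400 s/d = 169900 m ≈ 170 km.

t_c ≈ 3.19 d; D_c ≈ 3.17 mg/L; min DO ≈ 5.01 mg/L; x_c ≈ 170 km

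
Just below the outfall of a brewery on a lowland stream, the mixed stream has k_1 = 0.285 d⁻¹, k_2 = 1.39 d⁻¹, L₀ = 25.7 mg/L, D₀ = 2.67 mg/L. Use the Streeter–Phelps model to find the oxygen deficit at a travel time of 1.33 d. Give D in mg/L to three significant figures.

k_1 L₀/(k_2−k_1) = 0.285×25.7/(1.39−0.285) = 7.324/1.105 = 6.629 mg/L.
e^(−k_1 t) = e^(−0.285×1.330) = 0.6845; e^(−k_2 t) = e^(−1.39×1.330) = 0.1574.
D = 6.629 × (0.6845 − 0.1574) + 2.67 × 0.1574 = 3.494 + 0.4204 = 3.914 mg/L.

D ≈ 3.91 mg/L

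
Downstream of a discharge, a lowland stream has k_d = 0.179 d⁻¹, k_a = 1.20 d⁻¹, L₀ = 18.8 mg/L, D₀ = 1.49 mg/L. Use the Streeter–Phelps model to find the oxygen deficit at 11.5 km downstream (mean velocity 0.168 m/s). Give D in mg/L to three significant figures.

D ≈ 2.16 mg/L

Travel time t = x/v = 11.5 km / (0.168 m/s) = 11500 m / 0.168 m/s = 68450 s = 0.7923 d.
k_d L₀/(k_a−k_d) = 0.179×18.8/(1.20−0.179) = 3.365/1.021 = 3.296 mg/L.
e^(−k_d t) = e^(−0.179×0.7923) = 0.8678; e^(−k_a t) = e^(−1.20×0.7923) = 0.3865.
D = 3.296 × (0.8678 − 0.3865) + 1.49 × 0.3865 = 1.586 + 0.5758 = 2.162 mg/L.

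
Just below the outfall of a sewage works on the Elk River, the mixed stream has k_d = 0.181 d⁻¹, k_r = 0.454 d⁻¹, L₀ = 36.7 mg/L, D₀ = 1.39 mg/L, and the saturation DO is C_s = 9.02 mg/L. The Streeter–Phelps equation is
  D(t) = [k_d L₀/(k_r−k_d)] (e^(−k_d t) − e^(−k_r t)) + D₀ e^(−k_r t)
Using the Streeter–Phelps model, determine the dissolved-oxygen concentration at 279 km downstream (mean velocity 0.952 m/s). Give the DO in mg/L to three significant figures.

DO ≈ 0.770 mg/L

Travel time t = x/v = 279 km / (0.952 m/s) = 279000 m / 0.952 m/s = 293100 s = 3.392 d.
k_d L₀/(k_r−k_d) = 0.181×36.7/(0.454−0.181) = 6.643/0.2730 = 24.33 mg/L.
e^(−k_d t) = e^(−0.181×3.392) = 0.5412; e^(−k_r t) = e^(−0.454×3.392) = 0.2144.
D = 24.33 × (0.5412 − 0.2144) + 1.39 × 0.2144 = 7.952 + 0.2980 = 8.250 mg/L.
DO = C_s − D = 9.02 − 8.250 = 0.7697 mg/L.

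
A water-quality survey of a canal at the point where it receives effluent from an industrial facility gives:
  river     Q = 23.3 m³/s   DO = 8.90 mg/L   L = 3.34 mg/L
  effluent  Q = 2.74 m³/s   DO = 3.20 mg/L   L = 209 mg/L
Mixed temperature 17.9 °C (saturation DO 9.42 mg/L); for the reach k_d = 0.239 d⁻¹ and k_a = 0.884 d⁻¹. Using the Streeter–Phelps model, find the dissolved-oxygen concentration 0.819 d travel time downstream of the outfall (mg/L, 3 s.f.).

Mixed DO = (23.3×8.90 + 2.74×3.20)/(23.3+2.74) = 216.1/26.04 = 8.300 mg/L.
Mixed L₀ = (23.3×3.34 + 2.74×209)/(26.04) = 650.5/26.04 = 24.98 mg/L.
Initial deficit D₀ = C_s − DO₀ = 9.42 − 8.300 = 1.120 mg/L.
D(0.819) = [0.239×24.98/(0.884−0.239)](e^(−0.239×0.819) − e^(−0.884×0.819)) + 1.120 e^(−0.884×0.819)
= 9.256 × (0.8222 − 0.4848) + 1.120 × 0.4848 = 3.666 mg/L.
DO = 9.42 − 3.666 = 5.754 mg/L.

DO ≈ 5.75 mg/L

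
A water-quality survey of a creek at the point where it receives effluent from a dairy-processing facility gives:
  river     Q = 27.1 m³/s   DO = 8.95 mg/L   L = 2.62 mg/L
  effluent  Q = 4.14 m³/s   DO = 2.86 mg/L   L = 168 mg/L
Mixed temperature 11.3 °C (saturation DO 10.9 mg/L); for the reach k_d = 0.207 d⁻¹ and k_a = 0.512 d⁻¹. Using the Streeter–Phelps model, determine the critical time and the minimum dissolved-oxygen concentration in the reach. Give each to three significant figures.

t_c ≈ 2.38 d; minimum DO ≈ 4.83 mg/L

Mixed DO = (27.1×8.95 + 4.14×2.86)/(27.1+4.14) = 254.4/31.24 = 8.143 mg/L.
Mixed L₀ = (27.1×2.62 + 4.14×168)/(31.24) = 766.5/31.24 = 24.54 mg/L.
Initial deficit D₀ = C_s − DO₀ = 10.9 − 8.143 = 2.757 mg/L.
t_c = (1/0.3050) ln[(0.512/0.207)(1 − 2.757×0.3050/(0.207×24.54))] = 3.279 × ln(2.064) = 2.376 d.
D_c = (0.207/0.512) × 24.54 × e^(−0.207×2.376) = 0.4043 × 24.54 × 0.6115 = 6.066 mg/L.
Minimum DO = 10.9 − 6.066 = 4.834 mg/L.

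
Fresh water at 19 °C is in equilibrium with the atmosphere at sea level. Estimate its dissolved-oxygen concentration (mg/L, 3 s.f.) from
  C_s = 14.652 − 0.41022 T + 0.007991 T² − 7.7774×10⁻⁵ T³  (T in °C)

C_s ≈ 9.21 mg/L

C_s = 14.652 − 0.41022×19 + 0.007991×19² − 7.7774×10⁻⁵×19³ = 9.209 mg/L.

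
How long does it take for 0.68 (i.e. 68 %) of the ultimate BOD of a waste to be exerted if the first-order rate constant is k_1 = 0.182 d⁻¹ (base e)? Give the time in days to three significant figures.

t ≈ 6.26 d

y/L₀ = 1 − e^(−k_1 t) = 0.68 ⇒ e^(−k_1 t) = 0.320
t = −ln(0.320) / 0.182 = 1.139 / 0.182 = 6.261 d.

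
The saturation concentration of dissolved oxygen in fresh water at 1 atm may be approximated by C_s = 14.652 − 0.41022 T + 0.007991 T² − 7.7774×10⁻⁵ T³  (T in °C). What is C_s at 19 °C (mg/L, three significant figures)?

C_s ≈ 9.21 mg/L

C_s = 14.652 − 0.41022×19 + 0.007991×19² − 7.7774×10⁻⁵×19³ = 9.209 mg/L.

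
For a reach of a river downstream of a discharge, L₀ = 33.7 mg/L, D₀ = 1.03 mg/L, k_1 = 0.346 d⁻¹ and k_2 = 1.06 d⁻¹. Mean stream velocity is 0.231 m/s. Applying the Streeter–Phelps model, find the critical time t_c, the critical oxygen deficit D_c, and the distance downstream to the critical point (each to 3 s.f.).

With k_2/k_1 = 3.064 and 1 − D₀(k_2−k_1)/(k_1 L₀) = 0.9369,
t_c = ln(3.064 × 0.9369) / (1.06 − 0.346) = ln(2.870) / 0.7140 = 1.054/0.7140 = 1.477 d.
D_c = (k_1/k_2) L₀ e^(−k_1 t_c) = (0.346/1.06) × 33.7 × e^(−0.346×1.477) = 0.3264 × 33.7 × 0.5999 = 6.599 mg/L.
x_c = v t_c = 0.231 m/s × 1.477 d × 86400 s/d = 29470 m ≈ 29.5 km.

t_c ≈ 1.48 d; D_c ≈ 6.60 mg/L; x_c ≈ 29.5 km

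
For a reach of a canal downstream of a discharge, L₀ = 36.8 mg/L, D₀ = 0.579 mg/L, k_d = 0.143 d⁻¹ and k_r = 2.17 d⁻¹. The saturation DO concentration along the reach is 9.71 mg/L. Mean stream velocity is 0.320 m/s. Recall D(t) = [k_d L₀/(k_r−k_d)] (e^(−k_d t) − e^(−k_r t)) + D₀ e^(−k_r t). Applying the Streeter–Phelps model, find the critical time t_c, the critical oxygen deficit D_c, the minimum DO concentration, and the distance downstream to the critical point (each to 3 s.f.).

t_c ≈ 1.22 d; D_c ≈ 2.04 mg/L; min DO ≈ 7.67 mg/L; x_c ≈ 33.7 km

At the critical point dD/dt = 0, so k_d L₀ e^(−k_d t) = k_r D. Substituting D(t) from the Streeter–Phelps equation and solving for t gives
t_c = ln[(k_r/k_d)(1 − D₀(k_r−k_d)/(k_d L₀))] / (k_r−k_d).
Here k_r−k_d = 2.027 d⁻¹ and 1 − D₀(k_r−k_d)/(k_d L₀) = 1 − 0.579×2.027/(0.143×36.8) = 0.7770, so
t_c = ln(15.17 × 0.7770) / 2.027 = 2.467 / 2.027 = 1.217 d.
D_c = (k_d/k_r) L₀ e^(−k_d t_c) = (0.143/2.17) × 36.8 × e^(−0.143×1.217) = 0.06590 × 36.8 × 0.8402 = 2.038 mg/L.
Minimum DO = C_s − D_c = 9.71 − 2.038 = 7.672 mg/L.
x_c = v t_c = 0.320 m/s × 1.217 d × 86400 s/d = 33650 m ≈ 33.7 km.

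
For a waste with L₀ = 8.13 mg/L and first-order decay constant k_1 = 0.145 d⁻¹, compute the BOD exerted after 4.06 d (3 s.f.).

y_t = L₀(1 − e^(−k_1 t)) = 8.13 × (1 − e^(−0.145×4.06))
= 8.13 × (1 − 0.5550) = 8.13 × 0.4450 = 3.617 mg/L.

y ≈ 3.62 mg/L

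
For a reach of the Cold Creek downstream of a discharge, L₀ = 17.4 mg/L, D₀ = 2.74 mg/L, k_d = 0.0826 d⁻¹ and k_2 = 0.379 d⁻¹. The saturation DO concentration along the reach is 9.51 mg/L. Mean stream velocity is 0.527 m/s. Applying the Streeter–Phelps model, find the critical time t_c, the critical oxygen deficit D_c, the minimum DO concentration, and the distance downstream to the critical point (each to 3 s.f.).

t_c = [1/(k_2−k_d)] ln[(k_2/k_d)(1 − D₀(k_2−k_d)/(k_d L₀))]
= [1/(0.379−0.0826)] ln[(0.379/0.0826)(1 − 2.74×0.2964/(0.0826×17.4))]
= (1/0.2964) ln[4.588 × 0.4349] = 3.374 × ln(1.996) = 3.374 × 0.6910 = 2.331 d.
L(t_c) = L₀ e^(−k_d t_c) = 17.4 × 0.8248 = 14.35 mg/L, and at the critical point k_2 D_c = k_d L, so D_c = (0.0826/0.379) × 14.35 = 3.128 mg/L.
Minimum DO = C_s − D_c = 9.51 − 3.128 = 6.382 mg/L.
x_c = v t_c = 0.527 m/s × 2.331 d × 86400 s/d = 106100 m ≈ 106 km.

t_c ≈ 2.33 d; D_c ≈ 3.13 mg/L; min DO ≈ 6.38 mg/L; x_c ≈ 106 km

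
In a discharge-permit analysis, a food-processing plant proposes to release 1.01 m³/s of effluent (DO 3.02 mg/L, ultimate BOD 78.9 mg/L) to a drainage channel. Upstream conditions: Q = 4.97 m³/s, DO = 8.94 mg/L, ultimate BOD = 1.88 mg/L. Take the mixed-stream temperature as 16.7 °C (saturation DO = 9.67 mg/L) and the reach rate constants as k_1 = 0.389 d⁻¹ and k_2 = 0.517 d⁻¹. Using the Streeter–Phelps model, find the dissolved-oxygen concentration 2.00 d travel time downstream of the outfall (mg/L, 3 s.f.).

Mixed DO = (4.97×8.94 + 1.01×3.02)/(4.97+1.01) = 47.48/5.980 = 7.940 mg/L.
Mixed L₀ = (4.97×1.88 + 1.01×78.9)/(5.980) = 89.03/5.980 = 14.89 mg/L.
Initial deficit D₀ = C_s − DO₀ = 9.67 − 7.940 = 1.730 mg/L.
D(2.00) = [0.389×14.89/(0.517−0.389)](e^(−0.389×2.00) − e^(−0.517×2.00)) + 1.730 e^(−0.517×2.00)
= 45.25 × (0.4593 − 0.3556) + 1.730 × 0.3556 = 5.309 mg/L.
DO = 9.67 − 5.309 = 4.361 mg/L.

DO ≈ 4.36 mg/L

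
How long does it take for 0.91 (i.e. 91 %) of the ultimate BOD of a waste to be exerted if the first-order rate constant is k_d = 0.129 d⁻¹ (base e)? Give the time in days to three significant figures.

t ≈ 18.7 d

y/L₀ = 1 − e^(−k_d t) = 0.91 ⇒ e^(−k_d t) = 0.0900
t = −ln(0.0900) / 0.129 = 2.408 / 0.129 = 18.67 d.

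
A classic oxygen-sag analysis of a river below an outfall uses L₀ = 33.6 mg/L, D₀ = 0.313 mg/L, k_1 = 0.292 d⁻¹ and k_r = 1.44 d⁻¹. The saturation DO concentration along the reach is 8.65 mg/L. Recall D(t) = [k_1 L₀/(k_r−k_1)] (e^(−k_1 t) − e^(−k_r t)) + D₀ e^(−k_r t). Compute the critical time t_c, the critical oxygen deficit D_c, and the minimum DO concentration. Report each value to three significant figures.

t_c ≈ 1.36 d; D_c ≈ 4.58 mg/L; min DO ≈ 4.07 mg/L

With k_r/k_1 = 4.932 and 1 − D₀(k_r−k_1)/(k_1 L₀) = 0.9634,
t_c = ln(4.932 × 0.9634) / (1.44 − 0.292) = ln(4.751) / 1.148 = 1.558/1.148 = 1.357 d.
L(t_c) = L₀ e^(−k_1 t_c) = 33.6 × 0.6728 = 22.60 mg/L, and at the critical point k_r D_c = k_1 L, so D_c = (0.292/1.44) × 22.60 = 4.584 mg/L.
Minimum DO = C_s − D_c = 8.65 − 4.584 = 4.066 mg/L.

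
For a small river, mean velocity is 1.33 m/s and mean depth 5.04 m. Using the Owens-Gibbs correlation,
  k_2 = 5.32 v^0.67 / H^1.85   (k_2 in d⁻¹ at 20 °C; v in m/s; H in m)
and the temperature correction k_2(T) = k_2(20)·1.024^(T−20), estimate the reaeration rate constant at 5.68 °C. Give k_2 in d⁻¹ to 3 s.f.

k_2(20) = 5.32 × 1.33^0.67 / 5.04^1.85 = 5.32 × 1.211 / 19.93 = 0.3231 d⁻¹.
k_2(5.68) = 0.3231 × 1.024^(5.68−20) = 0.3231 × 0.7120 = 0.2301 d⁻¹.

k_2 ≈ 0.230 d⁻¹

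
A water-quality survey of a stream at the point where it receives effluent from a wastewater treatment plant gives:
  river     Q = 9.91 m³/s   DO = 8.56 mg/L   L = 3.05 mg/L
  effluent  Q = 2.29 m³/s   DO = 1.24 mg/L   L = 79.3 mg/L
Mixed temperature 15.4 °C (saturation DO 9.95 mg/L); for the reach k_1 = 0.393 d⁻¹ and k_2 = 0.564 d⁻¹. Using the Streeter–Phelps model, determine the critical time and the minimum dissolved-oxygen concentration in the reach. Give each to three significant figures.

t_c ≈ 1.69 d; minimum DO ≈ 3.73 mg/L

Mixed DO = (9.91×8.56 + 2.29×1.24)/(9.91+2.29) = 87.67/12.20 = 7.186 mg/L.
Mixed L₀ = (9.91×3.05 + 2.29×79.3)/(12.20) = 211.8/12.20 = 17.36 mg/L.
Initial deficit D₀ = C_s − DO₀ = 9.95 − 7.186 = 2.764 mg/L.
t_c = (1/0.1710) ln[(0.564/0.393)(1 − 2.764×0.1710/(0.393×17.36))] = 5.848 × ln(1.336) = 1.693 d.
D_c = (0.393/0.564) × 17.36 × e^(−0.393×1.693) = 0.6968 × 17.36 × 0.5141 = 6.220 mg/L.
Minimum DO = 9.95 − 6.220 = 3.730 mg/L.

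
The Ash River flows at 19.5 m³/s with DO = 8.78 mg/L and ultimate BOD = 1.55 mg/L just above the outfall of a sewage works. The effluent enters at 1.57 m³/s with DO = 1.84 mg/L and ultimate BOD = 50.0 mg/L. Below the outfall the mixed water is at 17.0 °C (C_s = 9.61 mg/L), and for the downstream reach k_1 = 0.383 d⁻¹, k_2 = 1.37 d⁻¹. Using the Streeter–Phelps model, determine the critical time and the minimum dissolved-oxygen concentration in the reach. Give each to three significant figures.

t_c ≈ 0.160 d; minimum DO ≈ 8.25 mg/L

Mixed DO = (19.5×8.78 + 1.57×1.84)/(19.5+1.57) = 174.1/21.07 = 8.263 mg/L.
Mixed L₀ = (19.5×1.55 + 1.57×50.0)/(21.07) = 108.7/21.07 = 5.160 mg/L.
Initial deficit D₀ = C_s − DO₀ = 9.61 − 8.263 = 1.347 mg/L.
t_c = (1/0.9870) ln[(1.37/0.383)(1 − 1.347×0.9870/(0.383×5.160))] = 1.013 × ln(1.171) = 0.1595 d.
D_c = (0.383/1.37) × 5.160 × e^(−0.383×0.1595) = 0.2796 × 5.160 × 0.9407 = 1.357 mg/L.
Minimum DO = 9.61 − 1.357 = 8.253 mg/L.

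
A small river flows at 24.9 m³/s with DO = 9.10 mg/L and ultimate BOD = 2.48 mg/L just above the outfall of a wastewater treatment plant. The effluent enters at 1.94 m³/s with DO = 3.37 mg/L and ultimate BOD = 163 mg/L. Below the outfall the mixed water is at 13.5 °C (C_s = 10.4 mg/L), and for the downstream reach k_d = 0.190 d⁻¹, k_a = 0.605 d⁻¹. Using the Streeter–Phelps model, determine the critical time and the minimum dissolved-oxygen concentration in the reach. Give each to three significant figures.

t_c ≈ 2.05 d; minimum DO ≈ 7.40 mg/L

Mixed DO = (24.9×9.10 + 1.94×3.37)/(24.9+1.94) = 233.1/26.84 = 8.686 mg/L.
Mixed L₀ = (24.9×2.48 + 1.94×163)/(26.84) = 378.0/26.84 = 14.08 mg/L.
Initial deficit D₀ = C_s − DO₀ = 10.4 − 8.686 = 1.714 mg/L.
t_c = (1/0.4150) ln[(0.605/0.190)(1 − 1.714×0.4150/(0.190×14.08))] = 2.410 × ln(2.338) = 2.046 d.
D_c = (0.190/0.605) × 14.08 × e^(−0.190×2.046) = 0.3140 × 14.08 × 0.6779 = 2.998 mg/L.
Minimum DO = 10.4 − 2.998 = 7.402 mg/L.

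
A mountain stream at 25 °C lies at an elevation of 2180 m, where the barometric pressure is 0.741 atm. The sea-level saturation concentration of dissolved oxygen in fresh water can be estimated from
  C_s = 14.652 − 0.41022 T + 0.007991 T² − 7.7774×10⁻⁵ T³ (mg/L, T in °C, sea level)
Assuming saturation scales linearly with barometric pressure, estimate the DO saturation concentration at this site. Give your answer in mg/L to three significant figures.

C_s ≈ 6.06 mg/L

At sea level: C_s = 14.652 − 0.41022×25 + 0.007991×25² − 7.7774×10⁻⁵×25³ = 8.176 mg/L.
Pressure correction: C_s' = 8.176 × 0.741 = 6.058 mg/L.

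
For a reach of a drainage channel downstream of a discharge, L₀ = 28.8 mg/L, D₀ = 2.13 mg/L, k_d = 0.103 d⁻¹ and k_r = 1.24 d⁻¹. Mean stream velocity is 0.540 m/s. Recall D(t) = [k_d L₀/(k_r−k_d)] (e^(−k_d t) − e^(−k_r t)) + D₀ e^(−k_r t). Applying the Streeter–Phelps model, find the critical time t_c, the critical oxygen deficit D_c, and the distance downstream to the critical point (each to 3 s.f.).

With k_r/k_d = 12.04 and 1 − D₀(k_r−k_d)/(k_d L₀) = 0.1836,
t_c = ln(12.04 × 0.1836) / (1.24 − 0.103) = ln(2.210) / 1.137 = 0.7931/1.137 = 0.6975 d.
D_c = (k_d/k_r) L₀ e^(−k_d t_c) = (0.103/1.24) × 28.8 × e^(−0.103×0.6975) = 0.08306 × 28.8 × 0.9307 = 2.226 mg/L.
x_c = v t_c = 0.540 m/s × 0.6975 d × 86400 s/d = 32540 m ≈ 32.5 km.

t_c ≈ 0.698 d; D_c ≈ 2.23 mg/L; x_c ≈ 32.5 km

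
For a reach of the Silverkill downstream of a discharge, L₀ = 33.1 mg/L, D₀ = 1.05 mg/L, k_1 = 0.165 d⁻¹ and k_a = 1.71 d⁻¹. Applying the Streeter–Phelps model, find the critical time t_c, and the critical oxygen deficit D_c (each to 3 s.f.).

At the critical point dD/dt = 0, so k_1 L₀ e^(−k_1 t) = k_a D. Substituting D(t) from the Streeter–Phelps equation and solving for t gives
t_c = ln[(k_a/k_1)(1 − D₀(k_a−k_1)/(k_1 L₀))] / (k_a−k_1).
Here k_a−k_1 = 1.545 d⁻¹ and 1 − D₀(k_a−k_1)/(k_1 L₀) = 1 − 1.05×1.545/(0.165×33.1) = 0.7030, so
t_c = ln(10.36 × 0.7030) / 1.545 = 1.986 / 1.545 = 1.285 d.
L(t_c) = L₀ e^(−k_1 t_c) = 33.1 × 0.8089 = 26.77 mg/L, and at the critical point k_a D_c = k_1 L, so D_c = (0.165/1.71) × 26.77 = 2.584 mg/L.

t_c ≈ 1.29 d; D_c ≈ 2.58 mg/L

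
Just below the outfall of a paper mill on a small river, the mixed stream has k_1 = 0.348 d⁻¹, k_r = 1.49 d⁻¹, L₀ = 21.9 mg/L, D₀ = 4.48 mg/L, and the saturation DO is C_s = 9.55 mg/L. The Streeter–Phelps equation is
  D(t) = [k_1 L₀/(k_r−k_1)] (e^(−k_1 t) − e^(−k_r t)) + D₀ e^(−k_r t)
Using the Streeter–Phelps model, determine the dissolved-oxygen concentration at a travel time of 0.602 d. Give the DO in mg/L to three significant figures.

k_1 L₀/(k_r−k_1) = 0.348×21.9/(1.49−0.348) = 7.621/1.142 = 6.674 mg/L.
e^(−k_1 t) = e^(−0.348×0.6020) = 0.8110; e^(−k_r t) = e^(−1.49×0.6020) = 0.4078.
D = 6.674 × (0.8110 − 0.4078) + 4.48 × 0.4078 = 2.691 + 1.827 = 4.518 mg/L.
DO = C_s − D = 9.55 − 4.518 = 5.032 mg/L.

DO ≈ 5.03 mg/L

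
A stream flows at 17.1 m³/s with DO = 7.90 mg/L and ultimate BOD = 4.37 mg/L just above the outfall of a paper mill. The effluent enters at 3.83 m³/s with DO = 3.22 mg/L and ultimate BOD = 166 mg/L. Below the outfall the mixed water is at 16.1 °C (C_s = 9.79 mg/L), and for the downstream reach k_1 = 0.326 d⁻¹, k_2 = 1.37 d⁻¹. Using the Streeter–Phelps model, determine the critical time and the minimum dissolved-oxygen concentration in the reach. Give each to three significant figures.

t_c ≈ 1.09 d; minimum DO ≈ 4.12 mg/L

Mixed DO = (17.1×7.90 + 3.83×3.22)/(17.1+3.83) = 147.4/20.93 = 7.044 mg/L.
Mixed L₀ = (17.1×4.37 + 3.83×166)/(20.93) = 710.5/20.93 = 33.95 mg/L.
Initial deficit D₀ = C_s − DO₀ = 9.79 − 7.044 = 2.746 mg/L.
t_c = (1/1.044) ln[(1.37/0.326)(1 − 2.746×1.044/(0.326×33.95))] = 0.9579 × ln(3.114) = 1.088 d.
D_c = (0.326/1.37) × 33.95 × e^(−0.326×1.088) = 0.2380 × 33.95 × 0.7014 = 5.666 mg/L.
Minimum DO = 9.79 − 5.666 = 4.124 mg/L.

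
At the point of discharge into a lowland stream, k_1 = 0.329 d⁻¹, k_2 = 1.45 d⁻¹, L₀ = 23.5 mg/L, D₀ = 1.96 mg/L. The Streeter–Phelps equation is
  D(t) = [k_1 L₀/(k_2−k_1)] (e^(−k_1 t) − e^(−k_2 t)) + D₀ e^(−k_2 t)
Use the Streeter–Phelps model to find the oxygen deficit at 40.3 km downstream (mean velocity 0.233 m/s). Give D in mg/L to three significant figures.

D ≈ 3.30 mg/L

Travel time t = x/v = 40.3 km / (0.233 m/s) = 40300 m / 0.233 m/s = 173000 s = 2.002 d.
k_1 L₀/(k_2−k_1) = 0.329×23.5/(1.45−0.329) = 7.732/1.121 = 6.897 mg/L.
e^(−k_1 t) = e^(−0.329×2.002) = 0.5176; e^(−k_2 t) = e^(−1.45×2.002) = 0.05487.
D = 6.897 × (0.5176 − 0.05487) + 1.96 × 0.05487 = 3.191 + 0.1076 = 3.299 mg/L.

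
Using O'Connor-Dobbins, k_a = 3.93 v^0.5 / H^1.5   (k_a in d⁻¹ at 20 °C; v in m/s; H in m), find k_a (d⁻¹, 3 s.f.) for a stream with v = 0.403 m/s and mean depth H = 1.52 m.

k_a = 3.93 × 0.403^0.5 / 1.52^1.5 = 3.93 × 0.6348 / 1.874 = 1.331 d⁻¹.

k_a ≈ 1.33 d⁻¹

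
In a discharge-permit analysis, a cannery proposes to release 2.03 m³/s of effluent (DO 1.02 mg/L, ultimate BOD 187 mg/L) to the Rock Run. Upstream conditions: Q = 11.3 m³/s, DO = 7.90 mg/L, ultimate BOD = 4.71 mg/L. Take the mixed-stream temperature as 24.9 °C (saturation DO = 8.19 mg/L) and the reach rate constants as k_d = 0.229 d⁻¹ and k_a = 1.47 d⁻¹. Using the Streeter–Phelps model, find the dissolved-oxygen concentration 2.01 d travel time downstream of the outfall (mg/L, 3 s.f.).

DO ≈ 4.65 mg/L

Mixed DO = (11.3×7.90 + 2.03×1.02)/(11.3+2.03) = 91.34/13.33 = 6.852 mg/L.
Mixed L₀ = (11.3×4.71 + 2.03×187)/(13.33) = 432.8/13.33 = 32.47 mg/L.
Initial deficit D₀ = C_s − DO₀ = 8.19 − 6.852 = 1.338 mg/L.
D(2.01) = [0.229×32.47/(1.47−0.229)](e^(−0.229×2.01) − e^(−1.47×2.01)) + 1.338 e^(−1.47×2.01)
= 5.992 × (0.6311 − 0.05209) + 1.338 × 0.05209 = 3.539 mg/L.
DO = 8.19 − 3.539 = 4.651 mg/L.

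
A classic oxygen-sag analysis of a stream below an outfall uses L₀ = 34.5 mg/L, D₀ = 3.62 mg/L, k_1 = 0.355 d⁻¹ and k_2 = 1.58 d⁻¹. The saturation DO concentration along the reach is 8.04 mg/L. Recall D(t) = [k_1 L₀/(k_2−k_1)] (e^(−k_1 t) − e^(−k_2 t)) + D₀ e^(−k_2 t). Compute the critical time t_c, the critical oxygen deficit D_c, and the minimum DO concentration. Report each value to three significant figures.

t_c ≈ 0.852 d; D_c ≈ 5.73 mg/L; min DO ≈ 2.31 mg/L

With k_2/k_1 = 4.451 and 1 − D₀(k_2−k_1)/(k_1 L₀) = 0.6379,
t_c = ln(4.451 × 0.6379) / (1.58 − 0.355) = ln(2.839) / 1.225 = 1.044/1.225 = 0.8519 d.
L(t_c) = L₀ e^(−k_1 t_c) = 34.5 × 0.7390 = 25.50 mg/L, and at the critical point k_2 D_c = k_1 L, so D_c = (0.355/1.58) × 25.50 = 5.729 mg/L.
Minimum DO = C_s − D_c = 8.04 − 5.729 = 2.311 mg/L.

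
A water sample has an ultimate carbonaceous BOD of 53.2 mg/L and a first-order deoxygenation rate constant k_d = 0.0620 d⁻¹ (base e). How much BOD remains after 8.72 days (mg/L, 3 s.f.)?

L ≈ 31.0 mg/L

L_t = L₀ e^(−k_d t) = 53.2 × e^(−0.0620×8.72) = 53.2 × 0.5824 = 30.98 mg/L.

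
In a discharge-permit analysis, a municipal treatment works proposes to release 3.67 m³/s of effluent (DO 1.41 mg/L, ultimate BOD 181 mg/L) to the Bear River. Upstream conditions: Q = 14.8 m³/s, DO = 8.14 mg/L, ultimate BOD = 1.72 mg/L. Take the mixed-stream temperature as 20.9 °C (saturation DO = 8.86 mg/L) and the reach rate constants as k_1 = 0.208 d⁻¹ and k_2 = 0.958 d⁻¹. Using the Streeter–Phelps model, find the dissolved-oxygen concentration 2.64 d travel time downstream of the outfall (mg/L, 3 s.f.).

Mixed DO = (14.8×8.14 + 3.67×1.41)/(14.8+3.67) = 125.6/18.47 = 6.803 mg/L.
Mixed L₀ = (14.8×1.72 + 3.67×181)/(18.47) = 689.7/18.47 = 37.34 mg/L.
Initial deficit D₀ = C_s − DO₀ = 8.86 − 6.803 = 2.057 mg/L.
D(2.64) = [0.208×37.34/(0.958−0.208)](e^(−0.208×2.64) − e^(−0.958×2.64)) + 2.057 e^(−0.958×2.64)
= 10.36 × (0.5775 − 0.07973) + 2.057 × 0.07973 = 5.319 mg/L.
DO = 8.86 − 5.319 = 3.541 mg/L.

DO ≈ 3.54 mg/L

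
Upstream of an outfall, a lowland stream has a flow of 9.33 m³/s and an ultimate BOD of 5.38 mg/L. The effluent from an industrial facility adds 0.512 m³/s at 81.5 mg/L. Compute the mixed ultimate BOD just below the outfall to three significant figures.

Flow-weighted mixing: C = (Q_r C_r + Q_w C_w)/(Q_r + Q_w)
= (9.33×5.38 + 0.512×81.5)/(9.33 + 0.512) = 91.92/9.842 = 9.340 mg/L.

9.34 mg/L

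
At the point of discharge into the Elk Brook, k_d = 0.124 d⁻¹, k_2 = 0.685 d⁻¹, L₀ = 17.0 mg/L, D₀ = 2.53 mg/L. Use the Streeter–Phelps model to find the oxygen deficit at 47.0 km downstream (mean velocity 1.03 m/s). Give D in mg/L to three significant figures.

Travel time t = x/v = 47.0 km / (1.03 m/s) = 47000 m / 1.03 m/s = 45630 s = 0.5281 d.
k_d L₀/(k_2−k_d) = 0.124×17.0/(0.685−0.124) = 2.108/0.5610 = 3.758 mg/L.
e^(−k_d t) = e^(−0.124×0.5281) = 0.9366; e^(−k_2 t) = e^(−0.685×0.5281) = 0.6964.
D = 3.758 × (0.9366 − 0.6964) + 2.53 × 0.6964 = 0.9025 + 1.762 = 2.664 mg/L.

D ≈ 2.66 mg/L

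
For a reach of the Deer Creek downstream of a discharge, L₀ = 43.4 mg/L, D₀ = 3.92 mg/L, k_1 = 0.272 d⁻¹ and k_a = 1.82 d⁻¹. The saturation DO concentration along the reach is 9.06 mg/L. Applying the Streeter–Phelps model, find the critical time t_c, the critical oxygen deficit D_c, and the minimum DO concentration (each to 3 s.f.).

At the critical point dD/dt = 0, so k_1 L₀ e^(−k_1 t) = k_a D. Substituting D(t) from the Streeter–Phelps equation and solving for t gives
t_c = ln[(k_a/k_1)(1 − D₀(k_a−k_1)/(k_1 L₀))] / (k_a−k_1).
Here k_a−k_1 = 1.548 d⁻¹ and 1 − D₀(k_a−k_1)/(k_1 L₀) = 1 − 3.92×1.548/(0.272×43.4) = 0.4860, so
t_c = ln(6.691 × 0.4860) / 1.548 = 1.179 / 1.548 = 0.7617 d.
D_c = (k_1/k_a) L₀ e^(−k_1 t_c) = (0.272/1.82) × 43.4 × e^(−0.272×0.7617) = 0.1495 × 43.4 × 0.8129 = 5.272 mg/L.
Minimum DO = C_s − D_c = 9.06 − 5.272 = 3.788 mg/L.

t_c ≈ 0.762 d; D_c ≈ 5.27 mg/L; min DO ≈ 3.79 mg/L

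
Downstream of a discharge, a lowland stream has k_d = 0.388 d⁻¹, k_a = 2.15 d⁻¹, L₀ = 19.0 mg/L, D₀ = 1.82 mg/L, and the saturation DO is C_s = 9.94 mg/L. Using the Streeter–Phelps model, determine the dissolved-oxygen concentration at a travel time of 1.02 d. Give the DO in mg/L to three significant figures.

DO ≈ 7.39 mg/L

k_d L₀/(k_a−k_d) = 0.388×19.0/(2.15−0.388) = 7.372/1.762 = 4.184 mg/L.
e^(−k_d t) = e^(−0.388×1.020) = 0.6732; e^(−k_a t) = e^(−2.15×1.020) = 0.1116.
D = 4.184 × (0.6732 − 0.1116) + 1.82 × 0.1116 = 2.350 + 0.2031 = 2.553 mg/L.
DO = C_s − D = 9.94 − 2.553 = 7.387 mg/L.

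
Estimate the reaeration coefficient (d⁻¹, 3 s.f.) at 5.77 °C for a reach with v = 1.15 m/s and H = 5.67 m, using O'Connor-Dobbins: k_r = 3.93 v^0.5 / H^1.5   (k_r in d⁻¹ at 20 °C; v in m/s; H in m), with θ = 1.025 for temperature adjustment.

k_r ≈ 0.220 d⁻¹

k_r(20) = 3.93 × 1.15^0.5 / 5.67^1.5 = 3.93 × 1.072 / 13.50 = 0.3122 d⁻¹.
k_r(5.77) = 0.3122 × 1.025^(5.77−20) = 0.3122 × 0.7037 = 0.2197 d⁻¹.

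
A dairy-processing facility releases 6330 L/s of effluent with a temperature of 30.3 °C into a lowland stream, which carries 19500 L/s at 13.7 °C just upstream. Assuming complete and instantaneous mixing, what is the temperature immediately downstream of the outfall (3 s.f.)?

17.8 °C

Flow-weighted mixing: C = (Q_r C_r + Q_w C_w)/(Q_r + Q_w)
= (19500×13.7 + 6330×30.3)/(19500 + 6330) = 458900/25830 = 17.77 °C.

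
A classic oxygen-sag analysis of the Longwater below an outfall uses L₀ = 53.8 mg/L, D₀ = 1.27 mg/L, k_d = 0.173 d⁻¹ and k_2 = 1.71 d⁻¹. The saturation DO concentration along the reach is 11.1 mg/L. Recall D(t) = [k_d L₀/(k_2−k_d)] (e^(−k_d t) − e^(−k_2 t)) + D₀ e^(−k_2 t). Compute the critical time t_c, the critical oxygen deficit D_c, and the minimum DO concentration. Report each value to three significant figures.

t_c ≈ 1.34 d; D_c ≈ 4.32 mg/L; min DO ≈ 6.78 mg/L

At the critical point dD/dt = 0, so k_d L₀ e^(−k_d t) = k_2 D. Substituting D(t) from the Streeter–Phelps equation and solving for t gives
t_c = ln[(k_2/k_d)(1 − D₀(k_2−k_d)/(k_d L₀))] / (k_2−k_d).
Here k_2−k_d = 1.537 d⁻¹ and 1 − D₀(k_2−k_d)/(k_d L₀) = 1 − 1.27×1.537/(0.173×53.8) = 0.7903, so
t_c = ln(9.884 × 0.7903) / 1.537 = 2.056 / 1.537 = 1.337 d.
L(t_c) = L₀ e^(−k_d t_c) = 53.8 × 0.7934 = 42.69 mg/L, and at the critical point k_2 D_c = k_d L, so D_c = (0.173/1.71) × 42.69 = 4.319 mg/L.
Minimum DO = C_s − D_c = 11.1 − 4.319 = 6.781 mg/L.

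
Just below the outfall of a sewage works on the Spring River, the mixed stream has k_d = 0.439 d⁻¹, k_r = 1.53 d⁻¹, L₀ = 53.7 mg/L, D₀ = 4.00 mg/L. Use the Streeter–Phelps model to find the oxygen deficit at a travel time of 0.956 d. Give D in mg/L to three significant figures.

k_d L₀/(k_r−k_d) = 0.439×53.7/(1.53−0.439) = 23.57/1.091 = 21.61 mg/L.
e^(−k_d t) = e^(−0.439×0.9560) = 0.6573; e^(−k_r t) = e^(−1.53×0.9560) = 0.2316.
D = 21.61 × (0.6573 − 0.2316) + 4.00 × 0.2316 = 9.197 + 0.9265 = 10.12 mg/L.

D ≈ 10.1 mg/L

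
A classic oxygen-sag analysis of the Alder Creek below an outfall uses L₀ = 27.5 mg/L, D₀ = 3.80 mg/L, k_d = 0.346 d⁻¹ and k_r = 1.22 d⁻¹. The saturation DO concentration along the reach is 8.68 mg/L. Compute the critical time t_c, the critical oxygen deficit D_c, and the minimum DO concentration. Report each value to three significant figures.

t_c ≈ 0.951 d; D_c ≈ 5.61 mg/L; min DO ≈ 3.07 mg/L

At the critical point dD/dt = 0, so k_d L₀ e^(−k_d t) = k_r D. Substituting D(t) from the Streeter–Phelps equation and solving for t gives
t_c = ln[(k_r/k_d)(1 − D₀(k_r−k_d)/(k_d L₀))] / (k_r−k_d).
Here k_r−k_d = 0.8740 d⁻¹ and 1 − D₀(k_r−k_d)/(k_d L₀) = 1 − 3.80×0.8740/(0.346×27.5) = 0.6510, so
t_c = ln(3.526 × 0.6510) / 0.8740 = 0.8308 / 0.8740 = 0.9506 d.
L(t_c) = L₀ e^(−k_d t_c) = 27.5 × 0.7197 = 19.79 mg/L, and at the critical point k_r D_c = k_d L, so D_c = (0.346/1.22) × 19.79 = 5.613 mg/L.
Minimum DO = C_s − D_c = 8.68 − 5.613 = 3.067 mg/L.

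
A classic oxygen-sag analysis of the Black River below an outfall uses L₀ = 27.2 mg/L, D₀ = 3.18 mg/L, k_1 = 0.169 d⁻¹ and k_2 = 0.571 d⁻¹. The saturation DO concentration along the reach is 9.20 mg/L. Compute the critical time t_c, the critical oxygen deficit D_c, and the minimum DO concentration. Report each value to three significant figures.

t_c = [1/(k_2−k_1)] ln[(k_2/k_1)(1 − D₀(k_2−k_1)/(k_1 L₀))]
= [1/(0.571−0.169)] ln[(0.571/0.169)(1 − 3.18×0.4020/(0.169×27.2))]
= (1/0.4020) ln[3.379 × 0.7219] = 2.488 × ln(2.439) = 2.488 × 0.8916 = 2.218 d.
D_c = (k_1/k_2) L₀ e^(−k_1 t_c) = (0.169/0.571) × 27.2 × e^(−0.169×2.218) = 0.2960 × 27.2 × 0.6874 = 5.534 mg/L.
Minimum DO = C_s − D_c = 9.20 − 5.534 = 3.666 mg/L.

t_c ≈ 2.22 d; D_c ≈ 5.53 mg/L; min DO ≈ 3.67 mg/L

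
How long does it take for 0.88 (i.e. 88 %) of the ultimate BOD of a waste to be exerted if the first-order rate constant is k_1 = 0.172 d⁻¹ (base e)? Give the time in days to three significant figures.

t ≈ 12.3 d

y/L₀ = 1 − e^(−k_1 t) = 0.88 ⇒ e^(−k_1 t) = 0.120
t = −ln(0.120) / 0.172 = 2.120 / 0.172 = 12.33 d.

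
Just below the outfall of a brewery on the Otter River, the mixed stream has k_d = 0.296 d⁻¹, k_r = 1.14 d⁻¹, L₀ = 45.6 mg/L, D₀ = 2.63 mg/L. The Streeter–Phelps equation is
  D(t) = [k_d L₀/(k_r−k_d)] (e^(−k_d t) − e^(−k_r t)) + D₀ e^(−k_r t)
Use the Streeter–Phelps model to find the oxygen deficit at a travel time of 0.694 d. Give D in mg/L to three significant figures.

k_d L₀/(k_r−k_d) = 0.296×45.6/(1.14−0.296) = 13.50/0.8440 = 15.99 mg/L.
e^(−k_d t) = e^(−0.296×0.6940) = 0.8143; e^(−k_r t) = e^(−1.14×0.6940) = 0.4533.
D = 15.99 × (0.8143 − 0.4533) + 2.63 × 0.4533 = 5.773 + 1.192 = 6.965 mg/L.

D ≈ 6.97 mg/L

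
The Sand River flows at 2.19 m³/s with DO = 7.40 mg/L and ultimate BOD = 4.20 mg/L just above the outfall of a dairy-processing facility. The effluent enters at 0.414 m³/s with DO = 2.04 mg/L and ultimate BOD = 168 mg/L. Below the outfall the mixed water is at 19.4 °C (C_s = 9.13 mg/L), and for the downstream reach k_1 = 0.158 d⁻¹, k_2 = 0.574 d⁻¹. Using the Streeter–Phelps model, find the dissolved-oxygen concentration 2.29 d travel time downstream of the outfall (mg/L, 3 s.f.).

Mixed DO = (2.19×7.40 + 0.414×2.04)/(2.19+0.414) = 17.05/2.604 = 6.548 mg/L.
Mixed L₀ = (2.19×4.20 + 0.414×168)/(2.604) = 78.75/2.604 = 30.24 mg/L.
Initial deficit D₀ = C_s − DO₀ = 9.13 − 6.548 = 2.582 mg/L.
D(2.29) = [0.158×30.24/(0.574−0.158)](e^(−0.158×2.29) − e^(−0.574×2.29)) + 2.582 e^(−0.574×2.29)
= 11.49 × (0.6964 − 0.2686) + 2.582 × 0.2686 = 5.607 mg/L.
DO = 9.13 − 5.607 = 3.523 mg/L.

DO ≈ 3.52 mg/L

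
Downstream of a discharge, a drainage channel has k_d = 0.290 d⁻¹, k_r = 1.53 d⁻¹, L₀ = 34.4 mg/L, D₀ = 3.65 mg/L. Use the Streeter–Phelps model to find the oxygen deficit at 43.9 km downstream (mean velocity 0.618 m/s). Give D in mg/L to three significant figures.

Travel time t = x/v = 43.9 km / (0.618 m/s) = 43900 m / 0.618 m/s = 71040 s = 0.8222 d.
k_d L₀/(k_r−k_d) = 0.290×34.4/(1.53−0.290) = 9.976/1.240 = 8.045 mg/L.
e^(−k_d t) = e^(−0.290×0.8222) = 0.7879; e^(−k_r t) = e^(−1.53×0.8222) = 0.2842.
D = 8.045 × (0.7879 − 0.2842) + 3.65 × 0.2842 = 4.052 + 1.037 = 5.089 mg/L.

D ≈ 5.09 mg/L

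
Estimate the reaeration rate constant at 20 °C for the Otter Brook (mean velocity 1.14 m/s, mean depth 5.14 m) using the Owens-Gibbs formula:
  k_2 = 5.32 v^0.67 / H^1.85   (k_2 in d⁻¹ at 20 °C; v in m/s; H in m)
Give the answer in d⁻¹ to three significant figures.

k_2 ≈ 0.281 d⁻¹

k_2 = 5.32 × 1.14^0.67 / 5.14^1.85 = 5.32 × 1.092 / 20.67 = 0.2810 d⁻¹.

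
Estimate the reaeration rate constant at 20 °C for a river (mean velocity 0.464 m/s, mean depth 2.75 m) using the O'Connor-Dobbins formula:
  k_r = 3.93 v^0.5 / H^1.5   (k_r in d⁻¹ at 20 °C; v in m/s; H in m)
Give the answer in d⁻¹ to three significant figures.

k_r = 3.93 × 0.464^0.5 / 2.75^1.5 = 3.93 × 0.6812 / 4.560 = 0.5870 d⁻¹.

k_r ≈ 0.587 d⁻¹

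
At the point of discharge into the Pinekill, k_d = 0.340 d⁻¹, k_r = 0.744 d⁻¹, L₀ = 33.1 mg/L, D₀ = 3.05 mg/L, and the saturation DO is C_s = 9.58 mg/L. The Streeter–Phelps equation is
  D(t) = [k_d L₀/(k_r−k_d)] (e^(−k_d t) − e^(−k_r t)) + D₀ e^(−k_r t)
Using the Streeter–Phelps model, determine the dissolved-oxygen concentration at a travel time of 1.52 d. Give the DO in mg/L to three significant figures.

k_d L₀/(k_r−k_d) = 0.340×33.1/(0.744−0.340) = 11.25/0.4040 = 27.86 mg/L.
e^(−k_d t) = e^(−0.340×1.520) = 0.5964; e^(−k_r t) = e^(−0.744×1.520) = 0.3227.
D = 27.86 × (0.5964 − 0.3227) + 3.05 × 0.3227 = 7.624 + 0.9844 = 8.608 mg/L.
DO = C_s − D = 9.58 − 8.608 = 0.9720 mg/L.

DO ≈ 0.972 mg/L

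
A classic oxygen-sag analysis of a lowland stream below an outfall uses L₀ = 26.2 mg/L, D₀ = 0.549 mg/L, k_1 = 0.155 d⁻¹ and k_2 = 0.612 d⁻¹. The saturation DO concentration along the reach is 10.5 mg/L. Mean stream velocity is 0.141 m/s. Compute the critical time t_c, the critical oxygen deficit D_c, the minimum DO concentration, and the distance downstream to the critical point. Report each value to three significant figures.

At the critical point dD/dt = 0, so k_1 L₀ e^(−k_1 t) = k_2 D. Substituting D(t) from the Streeter–Phelps equation and solving for t gives
t_c = ln[(k_2/k_1)(1 − D₀(k_2−k_1)/(k_1 L₀))] / (k_2−k_1).
Here k_2−k_1 = 0.4570 d⁻¹ and 1 − D₀(k_2−k_1)/(k_1 L₀) = 1 − 0.549×0.4570/(0.155×26.2) = 0.9382, so
t_c = ln(3.948 × 0.9382) / 0.4570 = 1.310 / 0.4570 = 2.866 d.
L(t_c) = L₀ e^(−k_1 t_c) = 26.2 × 0.6414 = 16.80 mg/L, and at the critical point k_2 D_c = k_1 L, so D_c = (0.155/0.612) × 16.80 = 4.256 mg/L.
Minimum DO = C_s − D_c = 10.5 − 4.256 = 6.244 mg/L.
x_c = v t_c = 0.141 m/s × 2.866 d × 86400 s/d = 34910 m ≈ 34.9 km.

t_c ≈ 2.87 d; D_c ≈ 4.26 mg/L; min DO ≈ 6.24 mg/L; x_c ≈ 34.9 km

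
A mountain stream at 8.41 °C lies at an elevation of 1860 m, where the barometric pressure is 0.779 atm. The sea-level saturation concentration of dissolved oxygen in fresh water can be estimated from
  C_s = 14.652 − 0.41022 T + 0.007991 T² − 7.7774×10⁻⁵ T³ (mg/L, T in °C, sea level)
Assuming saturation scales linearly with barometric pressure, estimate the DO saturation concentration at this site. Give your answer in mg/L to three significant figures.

C_s ≈ 9.13 mg/L

At sea level: C_s = 14.652 − 0.41022×8.41 + 0.007991×8.41² − 7.7774×10⁻⁵×8.41³ = 11.72 mg/L.
Pressure correction: C_s' = 11.72 × 0.779 = 9.131 mg/L.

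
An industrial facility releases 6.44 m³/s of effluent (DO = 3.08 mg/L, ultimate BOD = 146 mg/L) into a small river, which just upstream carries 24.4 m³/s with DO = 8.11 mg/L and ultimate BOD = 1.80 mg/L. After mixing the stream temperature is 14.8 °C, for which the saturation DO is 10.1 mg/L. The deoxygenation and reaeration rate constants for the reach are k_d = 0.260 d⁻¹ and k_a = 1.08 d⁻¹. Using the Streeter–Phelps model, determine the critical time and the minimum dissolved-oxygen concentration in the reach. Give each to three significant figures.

t_c ≈ 1.30 d; minimum DO ≈ 4.62 mg/L

Mixed DO = (24.4×8.11 + 6.44×3.08)/(24.4+6.44) = 217.7/30.84 = 7.060 mg/L.
Mixed L₀ = (24.4×1.80 + 6.44×146)/(30.84) = 984.2/30.84 = 31.91 mg/L.
Initial deficit D₀ = C_s − DO₀ = 10.1 − 7.060 = 3.040 mg/L.
t_c = (1/0.8200) ln[(1.08/0.260)(1 − 3.040×0.8200/(0.260×31.91))] = 1.220 × ln(2.906) = 1.301 d.
D_c = (0.260/1.08) × 31.91 × e^(−0.260×1.301) = 0.2407 × 31.91 × 0.7130 = 5.478 mg/L.
Minimum DO = 10.1 − 5.478 = 4.622 mg/L.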